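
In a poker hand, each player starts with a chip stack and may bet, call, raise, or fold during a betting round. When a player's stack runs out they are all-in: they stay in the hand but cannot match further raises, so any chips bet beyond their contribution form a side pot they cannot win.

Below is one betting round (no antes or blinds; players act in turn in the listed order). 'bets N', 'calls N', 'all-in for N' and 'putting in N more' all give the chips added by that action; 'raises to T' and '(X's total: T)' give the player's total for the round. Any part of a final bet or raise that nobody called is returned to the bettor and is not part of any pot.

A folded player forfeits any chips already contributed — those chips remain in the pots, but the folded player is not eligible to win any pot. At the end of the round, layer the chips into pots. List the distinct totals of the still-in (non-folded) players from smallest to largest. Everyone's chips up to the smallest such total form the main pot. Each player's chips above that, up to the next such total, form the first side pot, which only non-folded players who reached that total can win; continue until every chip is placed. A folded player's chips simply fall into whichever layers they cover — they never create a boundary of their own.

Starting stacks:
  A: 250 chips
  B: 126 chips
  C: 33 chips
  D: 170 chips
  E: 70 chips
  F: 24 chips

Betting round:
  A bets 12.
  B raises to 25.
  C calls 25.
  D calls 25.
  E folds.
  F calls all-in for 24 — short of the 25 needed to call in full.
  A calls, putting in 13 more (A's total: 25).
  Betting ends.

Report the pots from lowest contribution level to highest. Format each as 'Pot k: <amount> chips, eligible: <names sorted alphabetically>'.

Pot 1: 120 chips, eligible: A, B, C, D, F
Pot 2: 4 chips, eligible: A, B, C, D

Derivation:
Contributions: A=25, B=25, C=25, D=25, F=24
Folded: E
Pot levels (distinct totals of non-folded players): 24, 25
Layer 1-24: 24 each from A, B, C, D, F = 24*5 = 120 chips; eligible A, B, C, D, F
Layer 25-25: 1 each from A, B, C, D = 1*4 = 4 chips; eligible A, B, C, D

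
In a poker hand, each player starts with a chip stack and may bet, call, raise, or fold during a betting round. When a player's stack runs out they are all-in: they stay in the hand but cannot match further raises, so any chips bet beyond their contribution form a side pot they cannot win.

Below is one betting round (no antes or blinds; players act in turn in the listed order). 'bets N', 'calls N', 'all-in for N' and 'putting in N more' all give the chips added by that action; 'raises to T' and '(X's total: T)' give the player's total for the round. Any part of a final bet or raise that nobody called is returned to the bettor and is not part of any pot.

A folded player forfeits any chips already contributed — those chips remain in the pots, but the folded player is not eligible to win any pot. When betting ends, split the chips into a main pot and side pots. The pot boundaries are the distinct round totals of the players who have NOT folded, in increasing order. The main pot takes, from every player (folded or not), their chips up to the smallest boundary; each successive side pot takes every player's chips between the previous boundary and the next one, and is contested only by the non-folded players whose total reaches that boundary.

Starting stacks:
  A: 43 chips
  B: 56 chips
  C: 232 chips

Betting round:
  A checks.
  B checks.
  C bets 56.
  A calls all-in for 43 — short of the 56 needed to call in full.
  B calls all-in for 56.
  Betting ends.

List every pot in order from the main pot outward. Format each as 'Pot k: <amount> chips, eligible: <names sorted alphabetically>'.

Pot 1: 129 chips, eligible: A, B, C
Pot 2: 26 chips, eligible: B, C

Derivation:
Contributions: A=43, B=56, C=56
Pot levels (distinct totals of non-folded players): 43, 56
Layer 1-43: 43 each from A, B, C = 43*3 = 129 chips; eligible A, B, C
Layer 44-56: 13 each from B, C = 13*2 = 26 chips; eligible B, C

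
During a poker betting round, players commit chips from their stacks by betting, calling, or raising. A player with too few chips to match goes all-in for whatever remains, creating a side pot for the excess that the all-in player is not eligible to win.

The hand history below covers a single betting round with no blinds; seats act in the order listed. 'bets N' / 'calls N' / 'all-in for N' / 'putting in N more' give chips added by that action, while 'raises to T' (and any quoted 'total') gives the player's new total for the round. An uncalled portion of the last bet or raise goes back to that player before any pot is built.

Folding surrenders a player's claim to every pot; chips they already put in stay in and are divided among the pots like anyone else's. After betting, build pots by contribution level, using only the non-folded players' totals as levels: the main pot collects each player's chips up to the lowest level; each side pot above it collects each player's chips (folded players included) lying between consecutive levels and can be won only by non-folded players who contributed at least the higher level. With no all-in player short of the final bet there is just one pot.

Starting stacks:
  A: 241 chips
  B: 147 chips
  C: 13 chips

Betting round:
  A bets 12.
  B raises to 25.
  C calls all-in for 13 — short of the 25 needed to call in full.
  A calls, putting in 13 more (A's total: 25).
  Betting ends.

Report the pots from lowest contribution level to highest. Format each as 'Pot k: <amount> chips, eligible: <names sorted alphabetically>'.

Pot 1: 39 chips, eligible: A, B, C
Pot 2: 24 chips, eligible: A, B

Derivation:
Contributions: A=25, B=25, C=13
Pot levels (distinct totals of non-folded players): 13, 25
Layer 1-13: 13 each from A, B, C = 13*3 = 39 chips; eligible A, B, C
Layer 14-25: 12 each from A, B = 12*2 = 24 chips; eligible A, B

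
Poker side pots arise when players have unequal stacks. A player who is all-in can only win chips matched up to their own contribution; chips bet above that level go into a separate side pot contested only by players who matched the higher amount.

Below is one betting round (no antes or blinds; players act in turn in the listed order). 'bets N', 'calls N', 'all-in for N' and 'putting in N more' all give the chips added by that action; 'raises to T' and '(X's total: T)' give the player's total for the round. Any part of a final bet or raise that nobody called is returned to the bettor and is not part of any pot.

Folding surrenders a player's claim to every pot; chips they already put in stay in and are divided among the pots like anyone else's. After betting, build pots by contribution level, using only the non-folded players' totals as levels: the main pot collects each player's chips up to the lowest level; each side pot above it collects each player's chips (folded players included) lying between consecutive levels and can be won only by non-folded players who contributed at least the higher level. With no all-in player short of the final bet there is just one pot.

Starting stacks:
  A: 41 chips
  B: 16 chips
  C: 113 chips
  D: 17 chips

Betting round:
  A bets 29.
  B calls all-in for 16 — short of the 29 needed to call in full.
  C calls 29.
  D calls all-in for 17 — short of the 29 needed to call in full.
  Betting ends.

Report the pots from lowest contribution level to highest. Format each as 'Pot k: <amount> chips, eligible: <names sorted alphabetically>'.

Contributions: A=29, B=16, C=29, D=17
Pot levels (distinct totals of non-folded players): 16, 17, 29
Layer 1-16: 16 each from A, B, C, D = 16*4 = 64 chips; eligible A, B, C, D
Layer 17-17: 1 each from A, C, D = 1*3 = 3 chips; eligible A, C, D
Layer 18-29: 12 each from A, C = 12*2 = 24 chips; eligible A, C

Pot 1: 64 chips, eligible: A, B, C, D
Pot 2: 3 chips, eligible: A, C, D
Pot 3: 24 chips, eligible: A, C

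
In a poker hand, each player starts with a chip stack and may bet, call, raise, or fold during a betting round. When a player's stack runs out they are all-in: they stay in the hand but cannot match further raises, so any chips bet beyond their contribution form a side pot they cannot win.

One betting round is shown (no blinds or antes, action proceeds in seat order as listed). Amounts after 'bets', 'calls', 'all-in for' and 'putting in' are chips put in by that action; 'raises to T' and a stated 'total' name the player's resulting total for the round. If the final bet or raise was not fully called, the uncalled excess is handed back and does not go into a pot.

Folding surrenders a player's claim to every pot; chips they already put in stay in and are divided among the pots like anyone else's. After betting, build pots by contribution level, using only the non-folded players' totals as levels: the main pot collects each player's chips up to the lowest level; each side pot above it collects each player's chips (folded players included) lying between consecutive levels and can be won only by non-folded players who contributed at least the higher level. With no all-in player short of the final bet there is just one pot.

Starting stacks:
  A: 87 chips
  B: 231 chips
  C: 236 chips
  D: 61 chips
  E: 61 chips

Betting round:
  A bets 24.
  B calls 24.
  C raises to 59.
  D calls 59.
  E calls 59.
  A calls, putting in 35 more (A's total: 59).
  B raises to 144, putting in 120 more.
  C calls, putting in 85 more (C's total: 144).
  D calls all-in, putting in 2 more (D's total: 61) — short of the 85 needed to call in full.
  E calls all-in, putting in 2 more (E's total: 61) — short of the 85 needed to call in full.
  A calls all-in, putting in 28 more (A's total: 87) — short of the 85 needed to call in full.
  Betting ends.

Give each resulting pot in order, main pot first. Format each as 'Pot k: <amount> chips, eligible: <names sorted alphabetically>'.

Pot 1: 305 chips, eligible: A, B, C, D, E
Pot 2: 78 chips, eligible: A, B, C
Pot 3: 114 chips, eligible: B, C

Derivation:
Contributions: A=87, B=144, C=144, D=61, E=61
Pot levels (distinct totals of non-folded players): 61, 87, 144
Layer 1-61: 61 each from A, B, C, D, E = 61*5 = 305 chips; eligible A, B, C, D, E
Layer 62-87: 26 each from A, B, C = 26*3 = 78 chips; eligible A, B, C
Layer 88-144: 57 each from B, C = 57*2 = 114 chips; eligible B, C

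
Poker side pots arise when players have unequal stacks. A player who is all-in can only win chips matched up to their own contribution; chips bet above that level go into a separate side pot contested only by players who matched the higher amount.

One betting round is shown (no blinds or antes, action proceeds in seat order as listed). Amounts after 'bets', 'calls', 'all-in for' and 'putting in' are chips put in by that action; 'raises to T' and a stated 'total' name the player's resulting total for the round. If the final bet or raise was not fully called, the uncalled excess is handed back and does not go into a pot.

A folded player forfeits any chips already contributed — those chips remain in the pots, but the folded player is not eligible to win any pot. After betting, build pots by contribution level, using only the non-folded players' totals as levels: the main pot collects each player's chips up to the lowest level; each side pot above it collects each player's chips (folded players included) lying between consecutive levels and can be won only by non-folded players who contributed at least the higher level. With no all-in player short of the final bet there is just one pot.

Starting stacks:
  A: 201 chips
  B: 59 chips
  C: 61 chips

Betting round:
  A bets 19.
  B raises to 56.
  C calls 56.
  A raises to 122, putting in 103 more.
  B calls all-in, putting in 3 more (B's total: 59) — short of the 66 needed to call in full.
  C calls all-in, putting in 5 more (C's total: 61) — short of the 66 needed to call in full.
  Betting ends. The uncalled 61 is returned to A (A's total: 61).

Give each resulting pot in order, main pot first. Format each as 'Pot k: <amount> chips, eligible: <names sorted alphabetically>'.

Pot 1: 177 chips, eligible: A, B, C
Pot 2: 4 chips, eligible: A, C

Derivation:
Contributions (after 61 returned to A): A=61, B=59, C=61
Pot levels (distinct totals of non-folded players): 59, 61
Layer 1-59: 59 each from A, B, C = 59*3 = 177 chips; eligible A, B, C
Layer 60-61: 2 each from A, C = 2*2 = 4 chips; eligible A, C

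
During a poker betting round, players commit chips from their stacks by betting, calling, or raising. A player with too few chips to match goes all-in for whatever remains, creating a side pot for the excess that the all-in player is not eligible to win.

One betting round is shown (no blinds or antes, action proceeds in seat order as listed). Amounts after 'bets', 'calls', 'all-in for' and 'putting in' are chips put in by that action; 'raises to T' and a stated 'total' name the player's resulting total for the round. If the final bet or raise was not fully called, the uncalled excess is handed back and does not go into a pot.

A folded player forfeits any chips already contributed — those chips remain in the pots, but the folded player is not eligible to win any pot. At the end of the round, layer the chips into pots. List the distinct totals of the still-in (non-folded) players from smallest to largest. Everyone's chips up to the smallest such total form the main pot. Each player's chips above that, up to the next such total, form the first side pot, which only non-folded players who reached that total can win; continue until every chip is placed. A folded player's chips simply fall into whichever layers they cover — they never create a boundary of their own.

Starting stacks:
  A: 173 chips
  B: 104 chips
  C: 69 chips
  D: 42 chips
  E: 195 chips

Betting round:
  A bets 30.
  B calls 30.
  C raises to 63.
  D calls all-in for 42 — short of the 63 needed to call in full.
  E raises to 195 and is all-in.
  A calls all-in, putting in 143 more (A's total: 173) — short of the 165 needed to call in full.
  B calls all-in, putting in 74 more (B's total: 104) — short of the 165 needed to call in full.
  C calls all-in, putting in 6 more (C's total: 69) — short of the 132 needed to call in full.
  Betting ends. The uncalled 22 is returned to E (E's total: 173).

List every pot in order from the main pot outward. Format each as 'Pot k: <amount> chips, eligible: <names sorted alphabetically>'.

Contributions (after 22 returned to E): A=173, B=104, C=69, D=42, E=173
Pot levels (distinct totals of non-folded players): 42, 69, 104, 173
Layer 1-42: 42 each from A, B, C, D, E = 42*5 = 210 chips; eligible A, B, C, D, E
Layer 43-69: 27 each from A, B, C, E = 27*4 = 108 chips; eligible A, B, C, E
Layer 70-104: 35 each from A, B, E = 35*3 = 105 chips; eligible A, B, E
Layer 105-173: 69 each from A, E = 69*2 = 138 chips; eligible A, E

Pot 1: 210 chips, eligible: A, B, C, D, E
Pot 2: 108 chips, eligible: A, B, C, E
Pot 3: 105 chips, eligible: A, B, E
Pot 4: 138 chips, eligible: A, E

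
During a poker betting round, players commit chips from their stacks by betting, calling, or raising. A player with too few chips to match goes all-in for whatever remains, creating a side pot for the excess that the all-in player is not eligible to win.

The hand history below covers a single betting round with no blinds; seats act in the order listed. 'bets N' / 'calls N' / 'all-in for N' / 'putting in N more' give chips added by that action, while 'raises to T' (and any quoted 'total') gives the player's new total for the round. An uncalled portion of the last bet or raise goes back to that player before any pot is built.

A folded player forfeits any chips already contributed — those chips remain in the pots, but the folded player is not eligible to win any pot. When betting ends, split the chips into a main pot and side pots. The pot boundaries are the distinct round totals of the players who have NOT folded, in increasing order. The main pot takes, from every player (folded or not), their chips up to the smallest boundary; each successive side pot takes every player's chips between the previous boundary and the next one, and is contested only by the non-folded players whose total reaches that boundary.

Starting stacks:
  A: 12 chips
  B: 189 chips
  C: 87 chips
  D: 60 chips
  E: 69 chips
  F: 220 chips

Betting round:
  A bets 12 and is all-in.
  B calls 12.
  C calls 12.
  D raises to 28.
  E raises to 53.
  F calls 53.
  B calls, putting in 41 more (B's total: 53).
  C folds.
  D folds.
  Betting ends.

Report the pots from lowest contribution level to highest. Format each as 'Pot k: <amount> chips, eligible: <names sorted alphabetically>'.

Contributions: A=12, B=53, C=12, D=28, E=53, F=53
Folded: C, D
Pot levels (distinct totals of non-folded players): 12, 53
Layer 1-12: 12 each from A, B, C, D, E, F = 12*6 = 72 chips; eligible A, B, E, F
Layer 13-53: B 41 + D 16 + E 41 + F 41 = 139 chips; eligible B, E, F

Pot 1: 72 chips, eligible: A, B, E, F
Pot 2: 139 chips, eligible: B, E, F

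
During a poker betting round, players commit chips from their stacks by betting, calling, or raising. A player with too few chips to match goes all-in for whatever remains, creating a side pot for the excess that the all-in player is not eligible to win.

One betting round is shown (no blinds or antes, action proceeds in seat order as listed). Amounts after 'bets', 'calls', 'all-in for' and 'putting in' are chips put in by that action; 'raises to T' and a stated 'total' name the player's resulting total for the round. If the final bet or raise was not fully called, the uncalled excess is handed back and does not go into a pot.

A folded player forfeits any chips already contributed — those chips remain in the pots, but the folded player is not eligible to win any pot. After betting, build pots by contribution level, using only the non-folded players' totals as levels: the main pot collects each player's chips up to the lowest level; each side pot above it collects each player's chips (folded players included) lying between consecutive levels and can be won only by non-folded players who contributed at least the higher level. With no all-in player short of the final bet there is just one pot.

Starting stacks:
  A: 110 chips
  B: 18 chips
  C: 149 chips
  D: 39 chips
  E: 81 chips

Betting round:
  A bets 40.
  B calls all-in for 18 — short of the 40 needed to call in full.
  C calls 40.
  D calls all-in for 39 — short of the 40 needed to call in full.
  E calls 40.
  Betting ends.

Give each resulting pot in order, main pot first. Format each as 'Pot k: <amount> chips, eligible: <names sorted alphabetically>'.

Pot 1: 90 chips, eligible: A, B, C, D, E
Pot 2: 84 chips, eligible: A, C, D, E
Pot 3: 3 chips, eligible: A, C, E

Derivation:
Contributions: A=40, B=18, C=40, D=39, E=40
Pot levels (distinct totals of non-folded players): 18, 39, 40
Layer 1-18: 18 each from A, B, C, D, E = 18*5 = 90 chips; eligible A, B, C, D, E
Layer 19-39: 21 each from A, C, D, E = 21*4 = 84 chips; eligible A, C, D, E
Layer 40-40: 1 each from A, C, E = 1*3 = 3 chips; eligible A, C, E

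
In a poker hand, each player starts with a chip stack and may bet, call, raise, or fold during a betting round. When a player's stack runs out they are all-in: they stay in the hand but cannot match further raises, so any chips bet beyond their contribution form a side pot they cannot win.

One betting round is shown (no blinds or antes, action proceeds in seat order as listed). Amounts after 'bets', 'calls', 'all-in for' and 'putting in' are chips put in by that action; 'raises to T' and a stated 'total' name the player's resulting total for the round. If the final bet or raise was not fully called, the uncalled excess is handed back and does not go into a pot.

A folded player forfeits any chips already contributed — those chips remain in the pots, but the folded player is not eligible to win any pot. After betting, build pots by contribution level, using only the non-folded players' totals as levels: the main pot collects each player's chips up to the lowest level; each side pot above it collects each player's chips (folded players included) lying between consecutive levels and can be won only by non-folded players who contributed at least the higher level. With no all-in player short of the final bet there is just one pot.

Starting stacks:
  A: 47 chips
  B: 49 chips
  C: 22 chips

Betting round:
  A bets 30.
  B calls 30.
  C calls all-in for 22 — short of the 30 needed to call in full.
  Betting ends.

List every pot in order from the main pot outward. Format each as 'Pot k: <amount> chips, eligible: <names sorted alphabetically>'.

Pot 1: 66 chips, eligible: A, B, C
Pot 2: 16 chips, eligible: A, B

Derivation:
Contributions: A=30, B=30, C=22
Pot levels (distinct totals of non-folded players): 22, 30
Layer 1-22: 22 each from A, B, C = 22*3 = 66 chips; eligible A, B, C
Layer 23-30: 8 each from A, B = 8*2 = 16 chips; eligible A, B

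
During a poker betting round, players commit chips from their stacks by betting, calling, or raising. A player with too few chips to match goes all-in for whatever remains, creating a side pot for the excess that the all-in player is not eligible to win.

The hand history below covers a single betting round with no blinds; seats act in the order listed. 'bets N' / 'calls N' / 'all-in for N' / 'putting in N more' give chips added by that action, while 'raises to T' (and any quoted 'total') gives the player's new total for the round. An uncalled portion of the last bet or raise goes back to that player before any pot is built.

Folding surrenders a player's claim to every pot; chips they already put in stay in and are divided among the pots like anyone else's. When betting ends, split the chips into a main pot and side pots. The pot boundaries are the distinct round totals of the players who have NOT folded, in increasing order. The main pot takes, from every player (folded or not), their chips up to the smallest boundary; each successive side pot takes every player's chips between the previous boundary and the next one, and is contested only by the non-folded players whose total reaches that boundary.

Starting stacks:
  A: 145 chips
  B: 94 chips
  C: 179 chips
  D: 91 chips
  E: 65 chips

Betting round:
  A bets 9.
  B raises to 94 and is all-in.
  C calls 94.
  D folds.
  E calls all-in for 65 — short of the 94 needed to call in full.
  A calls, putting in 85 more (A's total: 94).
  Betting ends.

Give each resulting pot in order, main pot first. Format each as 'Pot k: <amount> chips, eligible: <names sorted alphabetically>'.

Pot 1: 260 chips, eligible: A, B, C, E
Pot 2: 87 chips, eligible: A, B, C

Derivation:
Contributions: A=94, B=94, C=94, E=65
Folded: D
Pot levels (distinct totals of non-folded players): 65, 94
Layer 1-65: 65 each from A, B, C, E = 65*4 = 260 chips; eligible A, B, C, E
Layer 66-94: 29 each from A, B, C = 29*3 = 87 chips; eligible A, B, C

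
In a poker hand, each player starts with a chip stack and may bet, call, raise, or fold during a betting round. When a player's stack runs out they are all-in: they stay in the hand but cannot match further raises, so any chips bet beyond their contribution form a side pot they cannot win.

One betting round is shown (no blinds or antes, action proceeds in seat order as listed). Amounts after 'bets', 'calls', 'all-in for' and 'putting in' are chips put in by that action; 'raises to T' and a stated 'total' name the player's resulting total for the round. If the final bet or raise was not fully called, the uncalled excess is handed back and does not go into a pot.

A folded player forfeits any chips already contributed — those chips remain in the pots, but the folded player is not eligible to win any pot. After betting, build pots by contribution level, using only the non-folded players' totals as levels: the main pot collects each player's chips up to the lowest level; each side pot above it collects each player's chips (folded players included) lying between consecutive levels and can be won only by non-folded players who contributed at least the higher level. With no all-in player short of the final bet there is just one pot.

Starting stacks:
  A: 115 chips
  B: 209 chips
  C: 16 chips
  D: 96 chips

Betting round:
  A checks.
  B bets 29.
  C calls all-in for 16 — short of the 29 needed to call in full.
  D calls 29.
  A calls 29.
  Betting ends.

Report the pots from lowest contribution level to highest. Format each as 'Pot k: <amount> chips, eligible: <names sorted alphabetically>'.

Contributions: A=29, B=29, C=16, D=29
Pot levels (distinct totals of non-folded players): 16, 29
Layer 1-16: 16 each from A, B, C, D = 16*4 = 64 chips; eligible A, B, C, D
Layer 17-29: 13 each from A, B, D = 13*3 = 39 chips; eligible A, B, D

Pot 1: 64 chips, eligible: A, B, C, D
Pot 2: 39 chips, eligible: A, B, D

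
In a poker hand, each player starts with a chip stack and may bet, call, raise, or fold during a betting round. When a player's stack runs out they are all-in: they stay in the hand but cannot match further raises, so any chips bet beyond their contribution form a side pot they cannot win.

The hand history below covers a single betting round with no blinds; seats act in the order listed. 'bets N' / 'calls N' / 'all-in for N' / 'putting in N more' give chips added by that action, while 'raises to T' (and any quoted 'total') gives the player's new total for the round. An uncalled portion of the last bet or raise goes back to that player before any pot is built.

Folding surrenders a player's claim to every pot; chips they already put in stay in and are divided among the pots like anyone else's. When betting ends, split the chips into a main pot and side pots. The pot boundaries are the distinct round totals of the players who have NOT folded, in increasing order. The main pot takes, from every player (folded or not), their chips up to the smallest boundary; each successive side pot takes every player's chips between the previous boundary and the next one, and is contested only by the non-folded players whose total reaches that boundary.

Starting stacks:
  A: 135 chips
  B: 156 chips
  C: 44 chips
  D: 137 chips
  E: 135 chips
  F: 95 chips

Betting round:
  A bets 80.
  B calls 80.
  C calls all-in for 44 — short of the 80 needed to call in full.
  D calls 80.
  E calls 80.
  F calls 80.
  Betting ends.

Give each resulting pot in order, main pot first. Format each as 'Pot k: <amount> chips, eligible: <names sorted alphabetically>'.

Contributions: A=80, B=80, C=44, D=80, E=80, F=80
Pot levels (distinct totals of non-folded players): 44, 80
Layer 1-44: 44 each from A, B, C, D, E, F = 44*6 = 264 chips; eligible A, B, C, D, E, F
Layer 45-80: 36 each from A, B, D, E, F = 36*5 = 180 chips; eligible A, B, D, E, F

Pot 1: 264 chips, eligible: A, B, C, D, E, F
Pot 2: 180 chips, eligible: A, B, D, E, F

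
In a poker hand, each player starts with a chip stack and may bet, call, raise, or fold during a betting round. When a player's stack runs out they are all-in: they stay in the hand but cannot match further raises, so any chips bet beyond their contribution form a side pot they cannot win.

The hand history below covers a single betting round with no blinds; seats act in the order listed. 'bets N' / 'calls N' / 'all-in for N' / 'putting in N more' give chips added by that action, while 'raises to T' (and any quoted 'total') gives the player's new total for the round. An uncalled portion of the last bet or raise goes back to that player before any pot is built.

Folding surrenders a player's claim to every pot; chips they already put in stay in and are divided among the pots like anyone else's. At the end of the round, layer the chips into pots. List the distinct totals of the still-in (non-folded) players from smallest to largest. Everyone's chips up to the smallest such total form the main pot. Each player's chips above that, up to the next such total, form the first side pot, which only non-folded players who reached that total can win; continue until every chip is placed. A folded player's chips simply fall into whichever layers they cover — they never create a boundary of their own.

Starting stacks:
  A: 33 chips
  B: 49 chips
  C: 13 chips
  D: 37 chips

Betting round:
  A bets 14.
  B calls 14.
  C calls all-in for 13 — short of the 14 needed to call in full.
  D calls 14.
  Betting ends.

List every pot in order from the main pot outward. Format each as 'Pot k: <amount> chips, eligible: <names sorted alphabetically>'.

Contributions: A=14, B=14, C=13, D=14
Pot levels (distinct totals of non-folded players): 13, 14
Layer 1-13: 13 each from A, B, C, D = 13*4 = 52 chips; eligible A, B, C, D
Layer 14-14: 1 each from A, B, D = 1*3 = 3 chips; eligible A, B, D

Pot 1: 52 chips, eligible: A, B, C, D
Pot 2: 3 chips, eligible: A, B, D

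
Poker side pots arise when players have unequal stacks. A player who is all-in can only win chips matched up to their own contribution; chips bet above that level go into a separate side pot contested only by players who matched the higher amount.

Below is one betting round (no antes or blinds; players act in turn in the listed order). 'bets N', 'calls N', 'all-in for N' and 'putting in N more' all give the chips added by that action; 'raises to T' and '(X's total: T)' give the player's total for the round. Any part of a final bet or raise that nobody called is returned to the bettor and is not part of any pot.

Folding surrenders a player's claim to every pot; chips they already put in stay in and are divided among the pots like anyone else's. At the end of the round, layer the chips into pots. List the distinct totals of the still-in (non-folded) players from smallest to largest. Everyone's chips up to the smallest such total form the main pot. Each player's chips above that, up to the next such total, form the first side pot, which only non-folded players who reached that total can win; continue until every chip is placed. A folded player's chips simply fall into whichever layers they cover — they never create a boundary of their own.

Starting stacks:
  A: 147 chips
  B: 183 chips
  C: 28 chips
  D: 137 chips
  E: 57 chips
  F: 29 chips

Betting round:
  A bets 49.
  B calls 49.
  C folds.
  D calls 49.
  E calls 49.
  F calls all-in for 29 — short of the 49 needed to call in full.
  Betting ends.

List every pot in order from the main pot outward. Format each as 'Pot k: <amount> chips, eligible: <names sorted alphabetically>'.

Contributions: A=49, B=49, D=49, E=49, F=29
Folded: C
Pot levels (distinct totals of non-folded players): 29, 49
Layer 1-29: 29 each from A, B, D, E, F = 29*5 = 145 chips; eligible A, B, D, E, F
Layer 30-49: 20 each from A, B, D, E = 20*4 = 80 chips; eligible A, B, D, E

Pot 1: 145 chips, eligible: A, B, D, E, F
Pot 2: 80 chips, eligible: A, B, D, E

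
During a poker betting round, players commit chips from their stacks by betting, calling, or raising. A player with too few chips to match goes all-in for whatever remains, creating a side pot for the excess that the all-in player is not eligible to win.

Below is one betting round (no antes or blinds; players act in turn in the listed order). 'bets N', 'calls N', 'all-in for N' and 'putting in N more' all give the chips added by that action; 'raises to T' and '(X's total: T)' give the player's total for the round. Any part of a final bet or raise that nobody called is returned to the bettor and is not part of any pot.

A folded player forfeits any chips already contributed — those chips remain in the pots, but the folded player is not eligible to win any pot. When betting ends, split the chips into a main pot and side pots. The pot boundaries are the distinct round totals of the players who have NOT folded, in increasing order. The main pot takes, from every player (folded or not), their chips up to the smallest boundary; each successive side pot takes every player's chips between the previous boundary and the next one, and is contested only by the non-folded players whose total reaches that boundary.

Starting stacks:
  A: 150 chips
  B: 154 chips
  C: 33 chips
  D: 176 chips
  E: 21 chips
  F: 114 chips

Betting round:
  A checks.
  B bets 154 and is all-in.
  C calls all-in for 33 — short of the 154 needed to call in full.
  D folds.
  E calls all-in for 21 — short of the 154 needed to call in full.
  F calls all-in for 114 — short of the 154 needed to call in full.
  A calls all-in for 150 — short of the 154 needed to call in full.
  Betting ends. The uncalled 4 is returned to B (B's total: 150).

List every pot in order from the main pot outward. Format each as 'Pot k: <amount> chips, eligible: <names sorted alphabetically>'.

Pot 1: 105 chips, eligible: A, B, C, E, F
Pot 2: 48 chips, eligible: A, B, C, F
Pot 3: 243 chips, eligible: A, B, F
Pot 4: 72 chips, eligible: A, B

Derivation:
Contributions (after 4 returned to B): A=150, B=150, C=33, E=21, F=114
Folded: D
Pot levels (distinct totals of non-folded players): 21, 33, 114, 150
Layer 1-21: 21 each from A, B, C, E, F = 21*5 = 105 chips; eligible A, B, C, E, F
Layer 22-33: 12 each from A, B, C, F = 12*4 = 48 chips; eligible A, B, C, F
Layer 34-114: 81 each from A, B, F = 81*3 = 243 chips; eligible A, B, F
Layer 115-150: 36 each from A, B = 36*2 = 72 chips; eligible A, B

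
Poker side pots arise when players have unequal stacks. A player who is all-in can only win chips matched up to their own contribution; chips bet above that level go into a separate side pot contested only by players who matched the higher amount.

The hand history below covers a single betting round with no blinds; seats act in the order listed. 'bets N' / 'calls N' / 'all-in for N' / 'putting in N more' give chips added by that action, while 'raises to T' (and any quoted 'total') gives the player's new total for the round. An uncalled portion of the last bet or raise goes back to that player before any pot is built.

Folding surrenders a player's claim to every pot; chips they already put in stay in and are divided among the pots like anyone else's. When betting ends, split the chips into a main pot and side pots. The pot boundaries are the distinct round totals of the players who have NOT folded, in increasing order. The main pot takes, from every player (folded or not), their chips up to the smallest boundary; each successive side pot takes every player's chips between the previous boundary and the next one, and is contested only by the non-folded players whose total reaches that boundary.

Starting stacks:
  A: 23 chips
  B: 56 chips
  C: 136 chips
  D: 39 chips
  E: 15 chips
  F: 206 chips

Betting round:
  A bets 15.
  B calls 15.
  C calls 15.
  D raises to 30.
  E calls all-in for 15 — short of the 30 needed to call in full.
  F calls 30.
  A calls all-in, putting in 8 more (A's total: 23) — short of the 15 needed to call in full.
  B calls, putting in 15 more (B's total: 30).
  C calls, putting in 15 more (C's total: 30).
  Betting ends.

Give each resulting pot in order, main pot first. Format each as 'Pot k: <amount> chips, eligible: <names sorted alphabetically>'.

Pot 1: 90 chips, eligible: A, B, C, D, E, F
Pot 2: 40 chips, eligible: A, B, C, D, F
Pot 3: 28 chips, eligible: B, C, D, F

Derivation:
Contributions: A=23, B=30, C=30, D=30, E=15, F=30
Pot levels (distinct totals of non-folded players): 15, 23, 30
Layer 1-15: 15 each from A, B, C, D, E, F = 15*6 = 90 chips; eligible A, B, C, D, E, F
Layer 16-23: 8 each from A, B, C, D, F = 8*5 = 40 chips; eligible A, B, C, D, F
Layer 24-30: 7 each from B, C, D, F = 7*4 = 28 chips; eligible B, C, D, F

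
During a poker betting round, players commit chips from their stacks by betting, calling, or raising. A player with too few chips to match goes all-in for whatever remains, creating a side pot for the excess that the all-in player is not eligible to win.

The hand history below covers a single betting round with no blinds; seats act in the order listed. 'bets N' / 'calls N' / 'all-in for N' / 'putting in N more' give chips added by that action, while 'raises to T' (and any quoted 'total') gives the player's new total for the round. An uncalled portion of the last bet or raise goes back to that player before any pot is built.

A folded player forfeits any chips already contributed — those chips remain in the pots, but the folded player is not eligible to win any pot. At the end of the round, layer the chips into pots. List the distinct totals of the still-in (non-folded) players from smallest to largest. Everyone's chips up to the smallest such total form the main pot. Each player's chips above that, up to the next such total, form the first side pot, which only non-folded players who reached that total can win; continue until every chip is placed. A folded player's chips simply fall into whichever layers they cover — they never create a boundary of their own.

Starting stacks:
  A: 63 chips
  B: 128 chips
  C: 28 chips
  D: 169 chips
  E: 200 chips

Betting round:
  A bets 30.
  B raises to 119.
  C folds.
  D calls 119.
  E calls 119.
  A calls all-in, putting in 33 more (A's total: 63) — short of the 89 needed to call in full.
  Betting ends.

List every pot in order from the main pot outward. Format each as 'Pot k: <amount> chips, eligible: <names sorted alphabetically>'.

Pot 1: 252 chips, eligible: A, B, D, E
Pot 2: 168 chips, eligible: B, D, E

Derivation:
Contributions: A=63, B=119, D=119, E=119
Folded: C
Pot levels (distinct totals of non-folded players): 63, 119
Layer 1-63: 63 each from A, B, D, E = 63*4 = 252 chips; eligible A, B, D, E
Layer 64-119: 56 each from B, D, E = 56*3 = 168 chips; eligible B, D, E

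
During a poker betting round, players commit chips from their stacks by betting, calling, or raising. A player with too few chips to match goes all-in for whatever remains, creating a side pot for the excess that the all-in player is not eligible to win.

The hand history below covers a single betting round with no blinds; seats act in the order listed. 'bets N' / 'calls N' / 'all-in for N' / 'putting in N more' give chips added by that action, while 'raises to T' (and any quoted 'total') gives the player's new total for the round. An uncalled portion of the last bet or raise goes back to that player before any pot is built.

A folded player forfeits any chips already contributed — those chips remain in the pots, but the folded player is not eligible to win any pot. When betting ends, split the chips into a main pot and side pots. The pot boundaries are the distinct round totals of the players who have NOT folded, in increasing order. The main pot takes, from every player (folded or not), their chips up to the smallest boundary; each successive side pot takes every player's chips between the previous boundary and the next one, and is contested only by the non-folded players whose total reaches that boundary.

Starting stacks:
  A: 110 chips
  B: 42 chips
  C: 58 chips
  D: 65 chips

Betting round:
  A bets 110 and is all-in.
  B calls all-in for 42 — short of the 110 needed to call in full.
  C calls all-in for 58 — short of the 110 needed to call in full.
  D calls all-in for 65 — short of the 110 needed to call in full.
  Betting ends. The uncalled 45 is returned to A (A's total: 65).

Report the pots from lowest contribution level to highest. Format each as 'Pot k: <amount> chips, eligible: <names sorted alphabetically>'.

Contributions (after 45 returned to A): A=65, B=42, C=58, D=65
Pot levels (distinct totals of non-folded players): 42, 58, 65
Layer 1-42: 42 each from A, B, C, D = 42*4 = 168 chips; eligible A, B, C, D
Layer 43-58: 16 each from A, C, D = 16*3 = 48 chips; eligible A, C, D
Layer 59-65: 7 each from A, D = 7*2 = 14 chips; eligible A, D

Pot 1: 168 chips, eligible: A, B, C, D
Pot 2: 48 chips, eligible: A, C, D
Pot 3: 14 chips, eligible: A, D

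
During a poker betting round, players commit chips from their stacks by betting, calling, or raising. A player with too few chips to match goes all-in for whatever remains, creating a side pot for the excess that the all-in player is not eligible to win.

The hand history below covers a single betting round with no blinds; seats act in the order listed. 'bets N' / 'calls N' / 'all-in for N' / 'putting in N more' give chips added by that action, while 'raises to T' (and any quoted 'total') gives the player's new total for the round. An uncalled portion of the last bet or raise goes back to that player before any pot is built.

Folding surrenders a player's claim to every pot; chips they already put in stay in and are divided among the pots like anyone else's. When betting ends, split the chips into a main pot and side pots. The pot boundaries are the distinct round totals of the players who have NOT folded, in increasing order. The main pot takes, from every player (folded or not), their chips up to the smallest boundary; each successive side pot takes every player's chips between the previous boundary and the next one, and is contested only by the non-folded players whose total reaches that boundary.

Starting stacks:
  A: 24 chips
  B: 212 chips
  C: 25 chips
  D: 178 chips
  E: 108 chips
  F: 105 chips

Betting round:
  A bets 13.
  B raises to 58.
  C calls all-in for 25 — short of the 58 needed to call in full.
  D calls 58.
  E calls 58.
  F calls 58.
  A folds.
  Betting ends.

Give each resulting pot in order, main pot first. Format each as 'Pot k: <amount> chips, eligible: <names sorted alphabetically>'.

Contributions: A=13, B=58, C=25, D=58, E=58, F=58
Folded: A
Pot levels (distinct totals of non-folded players): 25, 58
Layer 1-25: A 13 + B 25 + C 25 + D 25 + E 25 + F 25 = 138 chips; eligible B, C, D, E, F
Layer 26-58: 33 each from B, D, E, F = 33*4 = 132 chips; eligible B, D, E, F

Pot 1: 138 chips, eligible: B, C, D, E, F
Pot 2: 132 chips, eligible: B, D, E, F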